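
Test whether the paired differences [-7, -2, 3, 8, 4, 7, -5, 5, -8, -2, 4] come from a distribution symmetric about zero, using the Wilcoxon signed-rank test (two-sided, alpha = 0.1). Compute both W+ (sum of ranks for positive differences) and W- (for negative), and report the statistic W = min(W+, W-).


Step 1: Drop any zero differences (none here) and take |d_i|.
|d| = [7, 2, 3, 8, 4, 7, 5, 5, 8, 2, 4]
Step 2: Midrank |d_i| (ties get averaged ranks).
ranks: |7|->8.5, |2|->1.5, |3|->3, |8|->10.5, |4|->4.5, |7|->8.5, |5|->6.5, |5|->6.5, |8|->10.5, |2|->1.5, |4|->4.5
Step 3: Attach original signs; sum ranks with positive sign and with negative sign.
W+ = 3 + 10.5 + 4.5 + 8.5 + 6.5 + 4.5 = 37.5
W- = 8.5 + 1.5 + 6.5 + 10.5 + 1.5 = 28.5
(Check: W+ + W- = 66 should equal n(n+1)/2 = 66.)
Step 4: Test statistic W = min(W+, W-) = 28.5.
Step 5: Ties in |d|, so use the tie-corrected normal approximation.
        E[W] = n(n+1)/4 = 11*12/4 = 33.
        Tie groups: |d|=2 (t=2), |d|=4 (t=2), |d|=5 (t=2), |d|=7 (t=2), |d|=8 (t=2); sum(t^3 - t) = 30.
        Var[W] = n(n+1)(2n+1)/24 - sum(t^3-t)/48 = 3036/24 - 30/48 = 125.875.
        z = (W - E[W]) / sqrt(Var[W]) = (28.5 - 33) / 11.2194 = -0.4011.
        Two-sided p = 2*Phi(z) = 0.688353.
Step 6: alpha = 0.1. fail to reject H0.

W+ = 37.5, W- = 28.5, W = min = 28.5, p = 0.688353, fail to reject H0.


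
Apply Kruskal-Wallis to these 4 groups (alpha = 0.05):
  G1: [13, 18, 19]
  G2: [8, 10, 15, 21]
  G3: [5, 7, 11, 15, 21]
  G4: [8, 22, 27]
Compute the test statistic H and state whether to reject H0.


Step 1: Combine all N = 15 observations and assign midranks.
sorted (value, group, rank): (5,G3,1), (7,G3,2), (8,G2,3.5), (8,G4,3.5), (10,G2,5), (11,G3,6), (13,G1,7), (15,G2,8.5), (15,G3,8.5), (18,G1,10), (19,G1,11), (21,G2,12.5), (21,G3,12.5), (22,G4,14), (27,G4,15)
Step 2: Sum ranks within each group.
R_1 = 28 (n_1 = 3)
R_2 = 29.5 (n_2 = 4)
R_3 = 30 (n_3 = 5)
R_4 = 32.5 (n_4 = 3)
Step 3: H = 12/(N(N+1)) * sum(R_i^2/n_i) - 3(N+1)
     = 12/(15*16) * (28^2/3 + 29.5^2/4 + 30^2/5 + 32.5^2/3) - 3*16
     = 0.050000 * 1010.98 - 48
     = 2.548958.
Step 4: Ties present; correction factor C = 1 - 18/(15^3 - 15) = 0.994643. Corrected H = 2.548958 / 0.994643 = 2.562687.
Step 5: Under H0, H ~ chi^2(3); p-value = 0.464069.
Step 6: alpha = 0.05. fail to reject H0.

H = 2.5627, df = 3, p = 0.464069, fail to reject H0.


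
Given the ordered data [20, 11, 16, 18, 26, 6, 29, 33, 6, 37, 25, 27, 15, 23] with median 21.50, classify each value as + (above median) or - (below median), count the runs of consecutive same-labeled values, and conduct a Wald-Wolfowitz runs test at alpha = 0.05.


Step 1: Compute median = 21.50; label A = above, B = below.
Labels in order: BBBBABAABAAABA  (n_A = 7, n_B = 7)
Step 2: Count runs R = 8.
Step 3: Under H0 (random ordering), E[R] = 2*n_A*n_B/(n_A+n_B) + 1 = 2*7*7/14 + 1 = 8.0000.
        Var[R] = 2*n_A*n_B*(2*n_A*n_B - n_A - n_B) / ((n_A+n_B)^2 * (n_A+n_B-1)) = 8232/2548 = 3.2308.
        SD[R] = 1.7974.
Step 4: R = E[R], so z = 0 with no continuity correction.
Step 5: Two-sided p-value via normal approximation = 2*(1 - Phi(|z|)) = 1.000000.
Step 6: alpha = 0.05. fail to reject H0.

R = 8, z = 0.0000, p = 1.000000, fail to reject H0.


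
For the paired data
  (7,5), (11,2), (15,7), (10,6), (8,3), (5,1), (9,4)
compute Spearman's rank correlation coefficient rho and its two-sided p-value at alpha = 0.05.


Step 1: Rank x and y separately (midranks; no ties here).
rank(x): 7->2, 11->6, 15->7, 10->5, 8->3, 5->1, 9->4
rank(y): 5->5, 2->2, 7->7, 6->6, 3->3, 1->1, 4->4
Step 2: d_i = R_x(i) - R_y(i); compute d_i^2.
  (2-5)^2=9, (6-2)^2=16, (7-7)^2=0, (5-6)^2=1, (3-3)^2=0, (1-1)^2=0, (4-4)^2=0
sum(d^2) = 26.
Step 3: rho = 1 - 6*26 / (7*(7^2 - 1)) = 1 - 156/336 = 0.535714.
Step 4: Under H0, t = rho * sqrt((n-2)/(1-rho^2)) = 1.4186 ~ t(5).
Step 5: Two-sided p-value from the t-distribution with 5 df = 0.215217.
Step 6: alpha = 0.05. fail to reject H0.

rho = 0.5357, p = 0.215217, fail to reject H0 at alpha = 0.05.


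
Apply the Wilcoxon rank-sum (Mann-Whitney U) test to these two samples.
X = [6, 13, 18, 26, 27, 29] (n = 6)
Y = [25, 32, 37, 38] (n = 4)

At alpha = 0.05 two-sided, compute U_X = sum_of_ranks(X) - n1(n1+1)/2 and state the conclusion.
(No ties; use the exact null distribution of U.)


Step 1: Combine and sort all 10 observations; assign midranks.
sorted (value, group): (6,X), (13,X), (18,X), (25,Y), (26,X), (27,X), (29,X), (32,Y), (37,Y), (38,Y)
ranks: 6->1, 13->2, 18->3, 25->4, 26->5, 27->6, 29->7, 32->8, 37->9, 38->10
Step 2: Rank sum for X: R1 = 1 + 2 + 3 + 5 + 6 + 7 = 24.
Step 3: U_X = R1 - n1(n1+1)/2 = 24 - 6*7/2 = 24 - 21 = 3.
       U_Y = n1*n2 - U_X = 24 - 3 = 21.
Step 4: No ties, so the exact null distribution of U (based on enumerating the C(10,6) = 210 equally likely rank assignments) gives the two-sided p-value.
Step 5: p-value = 0.066667; compare to alpha = 0.05. fail to reject H0.

U_X = 3, p = 0.066667, fail to reject H0 at alpha = 0.05.


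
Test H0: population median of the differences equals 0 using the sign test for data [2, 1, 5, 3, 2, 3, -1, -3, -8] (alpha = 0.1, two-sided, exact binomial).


Step 1: Discard zero differences. Original n = 9; n_eff = number of nonzero differences = 9.
Nonzero differences (with sign): +2, +1, +5, +3, +2, +3, -1, -3, -8
Step 2: Count signs: positive = 6, negative = 3.
Step 3: Under H0: P(positive) = 0.5, so the number of positives S ~ Bin(9, 0.5).
Step 4: Two-sided exact p-value = sum of Bin(9,0.5) probabilities at or below the observed probability = 0.507812.
Step 5: alpha = 0.1. fail to reject H0.

n_eff = 9, pos = 6, neg = 3, p = 0.507812, fail to reject H0.


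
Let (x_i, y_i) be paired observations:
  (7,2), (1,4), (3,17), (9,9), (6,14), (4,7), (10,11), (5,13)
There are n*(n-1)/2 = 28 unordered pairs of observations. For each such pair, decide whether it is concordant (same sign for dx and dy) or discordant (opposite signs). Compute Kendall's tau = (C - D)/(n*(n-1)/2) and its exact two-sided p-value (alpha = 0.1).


Step 1: Enumerate the 28 unordered pairs (i,j) with i<j and classify each by sign(x_j-x_i) * sign(y_j-y_i).
  (1,2):dx=-6,dy=+2->D; (1,3):dx=-4,dy=+15->D; (1,4):dx=+2,dy=+7->C; (1,5):dx=-1,dy=+12->D
  (1,6):dx=-3,dy=+5->D; (1,7):dx=+3,dy=+9->C; (1,8):dx=-2,dy=+11->D; (2,3):dx=+2,dy=+13->C
  (2,4):dx=+8,dy=+5->C; (2,5):dx=+5,dy=+10->C; (2,6):dx=+3,dy=+3->C; (2,7):dx=+9,dy=+7->C
  (2,8):dx=+4,dy=+9->C; (3,4):dx=+6,dy=-8->D; (3,5):dx=+3,dy=-3->D; (3,6):dx=+1,dy=-10->D
  (3,7):dx=+7,dy=-6->D; (3,8):dx=+2,dy=-4->D; (4,5):dx=-3,dy=+5->D; (4,6):dx=-5,dy=-2->C
  (4,7):dx=+1,dy=+2->C; (4,8):dx=-4,dy=+4->D; (5,6):dx=-2,dy=-7->C; (5,7):dx=+4,dy=-3->D
  (5,8):dx=-1,dy=-1->C; (6,7):dx=+6,dy=+4->C; (6,8):dx=+1,dy=+6->C; (7,8):dx=-5,dy=+2->D
Step 2: C = 14, D = 14, total pairs = 28.
Step 3: tau = (C - D)/(n(n-1)/2) = (14 - 14)/28 = 0.000000.
Step 4: Exact two-sided p-value (enumerate n! = 40320 permutations of y under H0): p = 1.000000.
Step 5: alpha = 0.1. fail to reject H0.

tau_b = 0.0000 (C=14, D=14), p = 1.000000, fail to reject H0.


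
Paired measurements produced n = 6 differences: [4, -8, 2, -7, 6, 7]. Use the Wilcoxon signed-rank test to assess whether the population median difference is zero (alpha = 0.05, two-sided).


Step 1: Drop any zero differences (none here) and take |d_i|.
|d| = [4, 8, 2, 7, 6, 7]
Step 2: Midrank |d_i| (ties get averaged ranks).
ranks: |4|->2, |8|->6, |2|->1, |7|->4.5, |6|->3, |7|->4.5
Step 3: Attach original signs; sum ranks with positive sign and with negative sign.
W+ = 2 + 1 + 3 + 4.5 = 10.5
W- = 6 + 4.5 = 10.5
(Check: W+ + W- = 21 should equal n(n+1)/2 = 21.)
Step 4: Test statistic W = min(W+, W-) = 10.5.
Step 5: Ties in |d|, so use the tie-corrected normal approximation.
        E[W] = n(n+1)/4 = 6*7/4 = 10.5.
        Tie groups: |d|=7 (t=2); sum(t^3 - t) = 6.
        Var[W] = n(n+1)(2n+1)/24 - sum(t^3-t)/48 = 546/24 - 6/48 = 22.625.
        z = (W - E[W]) / sqrt(Var[W]) = (10.5 - 10.5) / 4.7566 = 0.0000.
        Two-sided p = 2*Phi(z) = 1.000000.
Step 6: alpha = 0.05. fail to reject H0.

W+ = 10.5, W- = 10.5, W = min = 10.5, p = 1.000000, fail to reject H0.


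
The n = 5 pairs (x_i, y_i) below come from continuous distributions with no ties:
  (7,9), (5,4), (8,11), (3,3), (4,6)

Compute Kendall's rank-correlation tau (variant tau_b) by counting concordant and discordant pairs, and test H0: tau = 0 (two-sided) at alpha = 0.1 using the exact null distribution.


Step 1: Enumerate the 10 unordered pairs (i,j) with i<j and classify each by sign(x_j-x_i) * sign(y_j-y_i).
  (1,2):dx=-2,dy=-5->C; (1,3):dx=+1,dy=+2->C; (1,4):dx=-4,dy=-6->C; (1,5):dx=-3,dy=-3->C
  (2,3):dx=+3,dy=+7->C; (2,4):dx=-2,dy=-1->C; (2,5):dx=-1,dy=+2->D; (3,4):dx=-5,dy=-8->C
  (3,5):dx=-4,dy=-5->C; (4,5):dx=+1,dy=+3->C
Step 2: C = 9, D = 1, total pairs = 10.
Step 3: tau = (C - D)/(n(n-1)/2) = (9 - 1)/10 = 0.800000.
Step 4: Exact two-sided p-value (enumerate n! = 120 permutations of y under H0): p = 0.083333.
Step 5: alpha = 0.1. reject H0.

tau_b = 0.8000 (C=9, D=1), p = 0.083333, reject H0.


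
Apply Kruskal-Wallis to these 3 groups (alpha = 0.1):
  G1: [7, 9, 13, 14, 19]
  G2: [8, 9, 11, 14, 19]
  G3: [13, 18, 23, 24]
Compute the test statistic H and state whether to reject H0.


Step 1: Combine all N = 14 observations and assign midranks.
sorted (value, group, rank): (7,G1,1), (8,G2,2), (9,G1,3.5), (9,G2,3.5), (11,G2,5), (13,G1,6.5), (13,G3,6.5), (14,G1,8.5), (14,G2,8.5), (18,G3,10), (19,G1,11.5), (19,G2,11.5), (23,G3,13), (24,G3,14)
Step 2: Sum ranks within each group.
R_1 = 31 (n_1 = 5)
R_2 = 30.5 (n_2 = 5)
R_3 = 43.5 (n_3 = 4)
Step 3: H = 12/(N(N+1)) * sum(R_i^2/n_i) - 3(N+1)
     = 12/(14*15) * (31^2/5 + 30.5^2/5 + 43.5^2/4) - 3*15
     = 0.057143 * 851.312 - 45
     = 3.646429.
Step 4: Ties present; correction factor C = 1 - 24/(14^3 - 14) = 0.991209. Corrected H = 3.646429 / 0.991209 = 3.678769.
Step 5: Under H0, H ~ chi^2(2); p-value = 0.158915.
Step 6: alpha = 0.1. fail to reject H0.

H = 3.6788, df = 2, p = 0.158915, fail to reject H0.


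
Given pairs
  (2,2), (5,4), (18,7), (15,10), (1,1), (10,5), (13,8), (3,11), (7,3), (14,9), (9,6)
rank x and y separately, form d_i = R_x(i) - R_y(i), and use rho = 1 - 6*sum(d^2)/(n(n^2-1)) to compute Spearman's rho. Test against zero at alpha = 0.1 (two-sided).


Step 1: Rank x and y separately (midranks; no ties here).
rank(x): 2->2, 5->4, 18->11, 15->10, 1->1, 10->7, 13->8, 3->3, 7->5, 14->9, 9->6
rank(y): 2->2, 4->4, 7->7, 10->10, 1->1, 5->5, 8->8, 11->11, 3->3, 9->9, 6->6
Step 2: d_i = R_x(i) - R_y(i); compute d_i^2.
  (2-2)^2=0, (4-4)^2=0, (11-7)^2=16, (10-10)^2=0, (1-1)^2=0, (7-5)^2=4, (8-8)^2=0, (3-11)^2=64, (5-3)^2=4, (9-9)^2=0, (6-6)^2=0
sum(d^2) = 88.
Step 3: rho = 1 - 6*88 / (11*(11^2 - 1)) = 1 - 528/1320 = 0.600000.
Step 4: Under H0, t = rho * sqrt((n-2)/(1-rho^2)) = 2.2500 ~ t(9).
Step 5: Two-sided p-value from the t-distribution with 9 df = 0.051003.
Step 6: alpha = 0.1. reject H0.

rho = 0.6000, p = 0.051003, reject H0 at alpha = 0.1.


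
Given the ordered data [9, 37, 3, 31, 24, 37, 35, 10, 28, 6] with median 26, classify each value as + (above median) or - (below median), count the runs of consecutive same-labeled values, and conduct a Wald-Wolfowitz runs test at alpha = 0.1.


Step 1: Compute median = 26; label A = above, B = below.
Labels in order: BABABAABAB  (n_A = 5, n_B = 5)
Step 2: Count runs R = 9.
Step 3: Under H0 (random ordering), E[R] = 2*n_A*n_B/(n_A+n_B) + 1 = 2*5*5/10 + 1 = 6.0000.
        Var[R] = 2*n_A*n_B*(2*n_A*n_B - n_A - n_B) / ((n_A+n_B)^2 * (n_A+n_B-1)) = 2000/900 = 2.2222.
        SD[R] = 1.4907.
Step 4: Continuity-corrected z = (R - 0.5 - E[R]) / SD[R] = (9 - 0.5 - 6.0000) / 1.4907 = 1.6771.
Step 5: Two-sided p-value via normal approximation = 2*(1 - Phi(|z|)) = 0.093533.
Step 6: alpha = 0.1. reject H0.

R = 9, z = 1.6771, p = 0.093533, reject H0.


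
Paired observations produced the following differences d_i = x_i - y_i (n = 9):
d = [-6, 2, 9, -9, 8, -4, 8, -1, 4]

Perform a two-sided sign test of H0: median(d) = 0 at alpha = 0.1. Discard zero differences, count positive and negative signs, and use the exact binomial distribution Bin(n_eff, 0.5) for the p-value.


Step 1: Discard zero differences. Original n = 9; n_eff = number of nonzero differences = 9.
Nonzero differences (with sign): -6, +2, +9, -9, +8, -4, +8, -1, +4
Step 2: Count signs: positive = 5, negative = 4.
Step 3: Under H0: P(positive) = 0.5, so the number of positives S ~ Bin(9, 0.5).
Step 4: Two-sided exact p-value = sum of Bin(9,0.5) probabilities at or below the observed probability = 1.000000.
Step 5: alpha = 0.1. fail to reject H0.

n_eff = 9, pos = 5, neg = 4, p = 1.000000, fail to reject H0.


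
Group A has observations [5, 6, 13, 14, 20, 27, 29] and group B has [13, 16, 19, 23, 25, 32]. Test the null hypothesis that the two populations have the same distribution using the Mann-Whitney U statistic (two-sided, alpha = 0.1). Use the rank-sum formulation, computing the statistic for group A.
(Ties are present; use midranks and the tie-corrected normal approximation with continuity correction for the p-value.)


Step 1: Combine and sort all 13 observations; assign midranks.
sorted (value, group): (5,X), (6,X), (13,X), (13,Y), (14,X), (16,Y), (19,Y), (20,X), (23,Y), (25,Y), (27,X), (29,X), (32,Y)
ranks: 5->1, 6->2, 13->3.5, 13->3.5, 14->5, 16->6, 19->7, 20->8, 23->9, 25->10, 27->11, 29->12, 32->13
Step 2: Rank sum for X: R1 = 1 + 2 + 3.5 + 5 + 8 + 11 + 12 = 42.5.
Step 3: U_X = R1 - n1(n1+1)/2 = 42.5 - 7*8/2 = 42.5 - 28 = 14.5.
       U_Y = n1*n2 - U_X = 42 - 14.5 = 27.5.
Step 4: Ties are present, so use the tie-corrected normal approximation (with continuity correction) for the p-value.
Step 5: p-value = 0.390714; compare to alpha = 0.1. fail to reject H0.

U_X = 14.5, p = 0.390714, fail to reject H0 at alpha = 0.1.


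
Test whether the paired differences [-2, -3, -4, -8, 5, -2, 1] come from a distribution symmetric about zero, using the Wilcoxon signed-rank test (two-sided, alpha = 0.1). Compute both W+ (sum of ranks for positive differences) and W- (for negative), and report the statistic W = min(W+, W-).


Step 1: Drop any zero differences (none here) and take |d_i|.
|d| = [2, 3, 4, 8, 5, 2, 1]
Step 2: Midrank |d_i| (ties get averaged ranks).
ranks: |2|->2.5, |3|->4, |4|->5, |8|->7, |5|->6, |2|->2.5, |1|->1
Step 3: Attach original signs; sum ranks with positive sign and with negative sign.
W+ = 6 + 1 = 7
W- = 2.5 + 4 + 5 + 7 + 2.5 = 21
(Check: W+ + W- = 28 should equal n(n+1)/2 = 28.)
Step 4: Test statistic W = min(W+, W-) = 7.
Step 5: Ties in |d|, so use the tie-corrected normal approximation.
        E[W] = n(n+1)/4 = 7*8/4 = 14.
        Tie groups: |d|=2 (t=2); sum(t^3 - t) = 6.
        Var[W] = n(n+1)(2n+1)/24 - sum(t^3-t)/48 = 840/24 - 6/48 = 34.875.
        z = (W - E[W]) / sqrt(Var[W]) = (7 - 14) / 5.9055 = -1.1853.
        Two-sided p = 2*Phi(z) = 0.235885.
Step 6: alpha = 0.1. fail to reject H0.

W+ = 7, W- = 21, W = min = 7, p = 0.235885, fail to reject H0.


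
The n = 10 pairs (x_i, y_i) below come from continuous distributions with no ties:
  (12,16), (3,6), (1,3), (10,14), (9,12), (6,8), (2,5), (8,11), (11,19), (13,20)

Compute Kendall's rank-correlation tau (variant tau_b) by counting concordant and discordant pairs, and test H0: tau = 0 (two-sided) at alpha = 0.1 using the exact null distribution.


Step 1: Enumerate the 45 unordered pairs (i,j) with i<j and classify each by sign(x_j-x_i) * sign(y_j-y_i).
  (1,2):dx=-9,dy=-10->C; (1,3):dx=-11,dy=-13->C; (1,4):dx=-2,dy=-2->C; (1,5):dx=-3,dy=-4->C
  (1,6):dx=-6,dy=-8->C; (1,7):dx=-10,dy=-11->C; (1,8):dx=-4,dy=-5->C; (1,9):dx=-1,dy=+3->D
  (1,10):dx=+1,dy=+4->C; (2,3):dx=-2,dy=-3->C; (2,4):dx=+7,dy=+8->C; (2,5):dx=+6,dy=+6->C
  (2,6):dx=+3,dy=+2->C; (2,7):dx=-1,dy=-1->C; (2,8):dx=+5,dy=+5->C; (2,9):dx=+8,dy=+13->C
  (2,10):dx=+10,dy=+14->C; (3,4):dx=+9,dy=+11->C; (3,5):dx=+8,dy=+9->C; (3,6):dx=+5,dy=+5->C
  (3,7):dx=+1,dy=+2->C; (3,8):dx=+7,dy=+8->C; (3,9):dx=+10,dy=+16->C; (3,10):dx=+12,dy=+17->C
  (4,5):dx=-1,dy=-2->C; (4,6):dx=-4,dy=-6->C; (4,7):dx=-8,dy=-9->C; (4,8):dx=-2,dy=-3->C
  (4,9):dx=+1,dy=+5->C; (4,10):dx=+3,dy=+6->C; (5,6):dx=-3,dy=-4->C; (5,7):dx=-7,dy=-7->C
  (5,8):dx=-1,dy=-1->C; (5,9):dx=+2,dy=+7->C; (5,10):dx=+4,dy=+8->C; (6,7):dx=-4,dy=-3->C
  (6,8):dx=+2,dy=+3->C; (6,9):dx=+5,dy=+11->C; (6,10):dx=+7,dy=+12->C; (7,8):dx=+6,dy=+6->C
  (7,9):dx=+9,dy=+14->C; (7,10):dx=+11,dy=+15->C; (8,9):dx=+3,dy=+8->C; (8,10):dx=+5,dy=+9->C
  (9,10):dx=+2,dy=+1->C
Step 2: C = 44, D = 1, total pairs = 45.
Step 3: tau = (C - D)/(n(n-1)/2) = (44 - 1)/45 = 0.955556.
Step 4: Exact two-sided p-value (enumerate n! = 3628800 permutations of y under H0): p = 0.000006.
Step 5: alpha = 0.1. reject H0.

tau_b = 0.9556 (C=44, D=1), p = 0.000006, reject H0.


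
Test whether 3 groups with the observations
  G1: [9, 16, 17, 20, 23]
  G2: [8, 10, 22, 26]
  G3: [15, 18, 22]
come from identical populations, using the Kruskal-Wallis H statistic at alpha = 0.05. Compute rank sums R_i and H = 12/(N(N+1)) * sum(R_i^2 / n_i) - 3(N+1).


Step 1: Combine all N = 12 observations and assign midranks.
sorted (value, group, rank): (8,G2,1), (9,G1,2), (10,G2,3), (15,G3,4), (16,G1,5), (17,G1,6), (18,G3,7), (20,G1,8), (22,G2,9.5), (22,G3,9.5), (23,G1,11), (26,G2,12)
Step 2: Sum ranks within each group.
R_1 = 32 (n_1 = 5)
R_2 = 25.5 (n_2 = 4)
R_3 = 20.5 (n_3 = 3)
Step 3: H = 12/(N(N+1)) * sum(R_i^2/n_i) - 3(N+1)
     = 12/(12*13) * (32^2/5 + 25.5^2/4 + 20.5^2/3) - 3*13
     = 0.076923 * 507.446 - 39
     = 0.034295.
Step 4: Ties present; correction factor C = 1 - 6/(12^3 - 12) = 0.996503. Corrected H = 0.034295 / 0.996503 = 0.034415.
Step 5: Under H0, H ~ chi^2(2); p-value = 0.982940.
Step 6: alpha = 0.05. fail to reject H0.

H = 0.0344, df = 2, p = 0.982940, fail to reject H0.


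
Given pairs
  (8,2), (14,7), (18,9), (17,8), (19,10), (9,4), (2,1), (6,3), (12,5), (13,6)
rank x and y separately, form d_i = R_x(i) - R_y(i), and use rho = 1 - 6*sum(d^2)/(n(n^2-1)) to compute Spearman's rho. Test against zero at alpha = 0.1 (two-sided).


Step 1: Rank x and y separately (midranks; no ties here).
rank(x): 8->3, 14->7, 18->9, 17->8, 19->10, 9->4, 2->1, 6->2, 12->5, 13->6
rank(y): 2->2, 7->7, 9->9, 8->8, 10->10, 4->4, 1->1, 3->3, 5->5, 6->6
Step 2: d_i = R_x(i) - R_y(i); compute d_i^2.
  (3-2)^2=1, (7-7)^2=0, (9-9)^2=0, (8-8)^2=0, (10-10)^2=0, (4-4)^2=0, (1-1)^2=0, (2-3)^2=1, (5-5)^2=0, (6-6)^2=0
sum(d^2) = 2.
Step 3: rho = 1 - 6*2 / (10*(10^2 - 1)) = 1 - 12/990 = 0.987879.
Step 4: Under H0, t = rho * sqrt((n-2)/(1-rho^2)) = 18.0003 ~ t(8).
Step 5: Two-sided p-value from the t-distribution with 8 df = 0.000000.
Step 6: alpha = 0.1. reject H0.

rho = 0.9879, p = 0.000000, reject H0 at alpha = 0.1.


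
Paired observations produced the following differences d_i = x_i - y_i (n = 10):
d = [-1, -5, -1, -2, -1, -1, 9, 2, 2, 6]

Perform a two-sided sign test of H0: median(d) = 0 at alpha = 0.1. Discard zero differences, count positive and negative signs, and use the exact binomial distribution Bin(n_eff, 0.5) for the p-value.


Step 1: Discard zero differences. Original n = 10; n_eff = number of nonzero differences = 10.
Nonzero differences (with sign): -1, -5, -1, -2, -1, -1, +9, +2, +2, +6
Step 2: Count signs: positive = 4, negative = 6.
Step 3: Under H0: P(positive) = 0.5, so the number of positives S ~ Bin(10, 0.5).
Step 4: Two-sided exact p-value = sum of Bin(10,0.5) probabilities at or below the observed probability = 0.753906.
Step 5: alpha = 0.1. fail to reject H0.

n_eff = 10, pos = 4, neg = 6, p = 0.753906, fail to reject H0.


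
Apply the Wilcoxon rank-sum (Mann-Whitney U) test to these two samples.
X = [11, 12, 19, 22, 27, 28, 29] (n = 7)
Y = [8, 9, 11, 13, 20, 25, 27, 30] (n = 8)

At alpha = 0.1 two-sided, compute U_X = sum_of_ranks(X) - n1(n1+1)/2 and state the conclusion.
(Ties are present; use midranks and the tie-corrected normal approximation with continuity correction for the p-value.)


Step 1: Combine and sort all 15 observations; assign midranks.
sorted (value, group): (8,Y), (9,Y), (11,X), (11,Y), (12,X), (13,Y), (19,X), (20,Y), (22,X), (25,Y), (27,X), (27,Y), (28,X), (29,X), (30,Y)
ranks: 8->1, 9->2, 11->3.5, 11->3.5, 12->5, 13->6, 19->7, 20->8, 22->9, 25->10, 27->11.5, 27->11.5, 28->13, 29->14, 30->15
Step 2: Rank sum for X: R1 = 3.5 + 5 + 7 + 9 + 11.5 + 13 + 14 = 63.
Step 3: U_X = R1 - n1(n1+1)/2 = 63 - 7*8/2 = 63 - 28 = 35.
       U_Y = n1*n2 - U_X = 56 - 35 = 21.
Step 4: Ties are present, so use the tie-corrected normal approximation (with continuity correction) for the p-value.
Step 5: p-value = 0.451104; compare to alpha = 0.1. fail to reject H0.

U_X = 35, p = 0.451104, fail to reject H0 at alpha = 0.1.


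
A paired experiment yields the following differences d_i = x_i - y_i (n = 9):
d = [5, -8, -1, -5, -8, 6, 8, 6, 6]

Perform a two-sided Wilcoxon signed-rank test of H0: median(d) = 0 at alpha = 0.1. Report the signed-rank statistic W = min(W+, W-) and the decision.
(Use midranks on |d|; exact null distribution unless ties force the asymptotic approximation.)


Step 1: Drop any zero differences (none here) and take |d_i|.
|d| = [5, 8, 1, 5, 8, 6, 8, 6, 6]
Step 2: Midrank |d_i| (ties get averaged ranks).
ranks: |5|->2.5, |8|->8, |1|->1, |5|->2.5, |8|->8, |6|->5, |8|->8, |6|->5, |6|->5
Step 3: Attach original signs; sum ranks with positive sign and with negative sign.
W+ = 2.5 + 5 + 8 + 5 + 5 = 25.5
W- = 8 + 1 + 2.5 + 8 = 19.5
(Check: W+ + W- = 45 should equal n(n+1)/2 = 45.)
Step 4: Test statistic W = min(W+, W-) = 19.5.
Step 5: Ties in |d|, so use the tie-corrected normal approximation.
        E[W] = n(n+1)/4 = 9*10/4 = 22.5.
        Tie groups: |d|=5 (t=2), |d|=6 (t=3), |d|=8 (t=3); sum(t^3 - t) = 54.
        Var[W] = n(n+1)(2n+1)/24 - sum(t^3-t)/48 = 1710/24 - 54/48 = 70.125.
        z = (W - E[W]) / sqrt(Var[W]) = (19.5 - 22.5) / 8.3741 = -0.3582.
        Two-sided p = 2*Phi(z) = 0.720157.
Step 6: alpha = 0.1. fail to reject H0.

W+ = 25.5, W- = 19.5, W = min = 19.5, p = 0.720157, fail to reject H0.


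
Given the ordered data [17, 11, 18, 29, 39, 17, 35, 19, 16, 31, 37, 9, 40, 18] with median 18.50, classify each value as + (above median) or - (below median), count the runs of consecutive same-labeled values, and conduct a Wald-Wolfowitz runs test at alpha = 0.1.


Step 1: Compute median = 18.50; label A = above, B = below.
Labels in order: BBBAABAABAABAB  (n_A = 7, n_B = 7)
Step 2: Count runs R = 9.
Step 3: Under H0 (random ordering), E[R] = 2*n_A*n_B/(n_A+n_B) + 1 = 2*7*7/14 + 1 = 8.0000.
        Var[R] = 2*n_A*n_B*(2*n_A*n_B - n_A - n_B) / ((n_A+n_B)^2 * (n_A+n_B-1)) = 8232/2548 = 3.2308.
        SD[R] = 1.7974.
Step 4: Continuity-corrected z = (R - 0.5 - E[R]) / SD[R] = (9 - 0.5 - 8.0000) / 1.7974 = 0.2782.
Step 5: Two-sided p-value via normal approximation = 2*(1 - Phi(|z|)) = 0.780879.
Step 6: alpha = 0.1. fail to reject H0.

R = 9, z = 0.2782, p = 0.780879, fail to reject H0.


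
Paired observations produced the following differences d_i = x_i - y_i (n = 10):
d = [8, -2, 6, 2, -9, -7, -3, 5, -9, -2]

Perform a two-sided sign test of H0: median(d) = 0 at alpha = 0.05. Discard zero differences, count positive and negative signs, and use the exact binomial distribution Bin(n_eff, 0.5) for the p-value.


Step 1: Discard zero differences. Original n = 10; n_eff = number of nonzero differences = 10.
Nonzero differences (with sign): +8, -2, +6, +2, -9, -7, -3, +5, -9, -2
Step 2: Count signs: positive = 4, negative = 6.
Step 3: Under H0: P(positive) = 0.5, so the number of positives S ~ Bin(10, 0.5).
Step 4: Two-sided exact p-value = sum of Bin(10,0.5) probabilities at or below the observed probability = 0.753906.
Step 5: alpha = 0.05. fail to reject H0.

n_eff = 10, pos = 4, neg = 6, p = 0.753906, fail to reject H0.


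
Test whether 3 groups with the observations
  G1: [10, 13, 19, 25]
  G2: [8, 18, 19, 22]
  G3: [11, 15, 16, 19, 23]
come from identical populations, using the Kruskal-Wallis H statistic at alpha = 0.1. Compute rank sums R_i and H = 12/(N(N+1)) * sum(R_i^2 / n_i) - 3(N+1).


Step 1: Combine all N = 13 observations and assign midranks.
sorted (value, group, rank): (8,G2,1), (10,G1,2), (11,G3,3), (13,G1,4), (15,G3,5), (16,G3,6), (18,G2,7), (19,G1,9), (19,G2,9), (19,G3,9), (22,G2,11), (23,G3,12), (25,G1,13)
Step 2: Sum ranks within each group.
R_1 = 28 (n_1 = 4)
R_2 = 28 (n_2 = 4)
R_3 = 35 (n_3 = 5)
Step 3: H = 12/(N(N+1)) * sum(R_i^2/n_i) - 3(N+1)
     = 12/(13*14) * (28^2/4 + 28^2/4 + 35^2/5) - 3*14
     = 0.065934 * 637 - 42
     = 0.000000.
Step 4: Ties present; correction factor C = 1 - 24/(13^3 - 13) = 0.989011. Corrected H = 0.000000 / 0.989011 = 0.000000.
Step 5: Under H0, H ~ chi^2(2); p-value = 1.000000.
Step 6: alpha = 0.1. fail to reject H0.

H = 0.0000, df = 2, p = 1.000000, fail to reject H0.


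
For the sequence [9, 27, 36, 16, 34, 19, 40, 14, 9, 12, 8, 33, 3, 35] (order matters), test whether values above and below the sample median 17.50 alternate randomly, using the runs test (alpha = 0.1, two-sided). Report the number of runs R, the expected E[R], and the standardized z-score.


Step 1: Compute median = 17.50; label A = above, B = below.
Labels in order: BAABAAABBBBABA  (n_A = 7, n_B = 7)
Step 2: Count runs R = 8.
Step 3: Under H0 (random ordering), E[R] = 2*n_A*n_B/(n_A+n_B) + 1 = 2*7*7/14 + 1 = 8.0000.
        Var[R] = 2*n_A*n_B*(2*n_A*n_B - n_A - n_B) / ((n_A+n_B)^2 * (n_A+n_B-1)) = 8232/2548 = 3.2308.
        SD[R] = 1.7974.
Step 4: R = E[R], so z = 0 with no continuity correction.
Step 5: Two-sided p-value via normal approximation = 2*(1 - Phi(|z|)) = 1.000000.
Step 6: alpha = 0.1. fail to reject H0.

R = 8, z = 0.0000, p = 1.000000, fail to reject H0.


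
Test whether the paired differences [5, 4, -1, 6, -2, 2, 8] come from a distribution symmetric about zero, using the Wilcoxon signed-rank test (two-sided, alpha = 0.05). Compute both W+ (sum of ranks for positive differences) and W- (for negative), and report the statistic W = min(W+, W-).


Step 1: Drop any zero differences (none here) and take |d_i|.
|d| = [5, 4, 1, 6, 2, 2, 8]
Step 2: Midrank |d_i| (ties get averaged ranks).
ranks: |5|->5, |4|->4, |1|->1, |6|->6, |2|->2.5, |2|->2.5, |8|->7
Step 3: Attach original signs; sum ranks with positive sign and with negative sign.
W+ = 5 + 4 + 6 + 2.5 + 7 = 24.5
W- = 1 + 2.5 = 3.5
(Check: W+ + W- = 28 should equal n(n+1)/2 = 28.)
Step 4: Test statistic W = min(W+, W-) = 3.5.
Step 5: Ties in |d|, so use the tie-corrected normal approximation.
        E[W] = n(n+1)/4 = 7*8/4 = 14.
        Tie groups: |d|=2 (t=2); sum(t^3 - t) = 6.
        Var[W] = n(n+1)(2n+1)/24 - sum(t^3-t)/48 = 840/24 - 6/48 = 34.875.
        z = (W - E[W]) / sqrt(Var[W]) = (3.5 - 14) / 5.9055 = -1.7780.
        Two-sided p = 2*Phi(z) = 0.075404.
Step 6: alpha = 0.05. fail to reject H0.

W+ = 24.5, W- = 3.5, W = min = 3.5, p = 0.075404, fail to reject H0.


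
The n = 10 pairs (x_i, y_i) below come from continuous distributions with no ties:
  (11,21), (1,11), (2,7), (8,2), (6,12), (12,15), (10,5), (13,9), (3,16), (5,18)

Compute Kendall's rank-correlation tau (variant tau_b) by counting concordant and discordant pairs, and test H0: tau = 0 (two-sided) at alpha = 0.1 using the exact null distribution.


Step 1: Enumerate the 45 unordered pairs (i,j) with i<j and classify each by sign(x_j-x_i) * sign(y_j-y_i).
  (1,2):dx=-10,dy=-10->C; (1,3):dx=-9,dy=-14->C; (1,4):dx=-3,dy=-19->C; (1,5):dx=-5,dy=-9->C
  (1,6):dx=+1,dy=-6->D; (1,7):dx=-1,dy=-16->C; (1,8):dx=+2,dy=-12->D; (1,9):dx=-8,dy=-5->C
  (1,10):dx=-6,dy=-3->C; (2,3):dx=+1,dy=-4->D; (2,4):dx=+7,dy=-9->D; (2,5):dx=+5,dy=+1->C
  (2,6):dx=+11,dy=+4->C; (2,7):dx=+9,dy=-6->D; (2,8):dx=+12,dy=-2->D; (2,9):dx=+2,dy=+5->C
  (2,10):dx=+4,dy=+7->C; (3,4):dx=+6,dy=-5->D; (3,5):dx=+4,dy=+5->C; (3,6):dx=+10,dy=+8->C
  (3,7):dx=+8,dy=-2->D; (3,8):dx=+11,dy=+2->C; (3,9):dx=+1,dy=+9->C; (3,10):dx=+3,dy=+11->C
  (4,5):dx=-2,dy=+10->D; (4,6):dx=+4,dy=+13->C; (4,7):dx=+2,dy=+3->C; (4,8):dx=+5,dy=+7->C
  (4,9):dx=-5,dy=+14->D; (4,10):dx=-3,dy=+16->D; (5,6):dx=+6,dy=+3->C; (5,7):dx=+4,dy=-7->D
  (5,8):dx=+7,dy=-3->D; (5,9):dx=-3,dy=+4->D; (5,10):dx=-1,dy=+6->D; (6,7):dx=-2,dy=-10->C
  (6,8):dx=+1,dy=-6->D; (6,9):dx=-9,dy=+1->D; (6,10):dx=-7,dy=+3->D; (7,8):dx=+3,dy=+4->C
  (7,9):dx=-7,dy=+11->D; (7,10):dx=-5,dy=+13->D; (8,9):dx=-10,dy=+7->D; (8,10):dx=-8,dy=+9->D
  (9,10):dx=+2,dy=+2->C
Step 2: C = 23, D = 22, total pairs = 45.
Step 3: tau = (C - D)/(n(n-1)/2) = (23 - 22)/45 = 0.022222.
Step 4: Exact two-sided p-value (enumerate n! = 3628800 permutations of y under H0): p = 1.000000.
Step 5: alpha = 0.1. fail to reject H0.

tau_b = 0.0222 (C=23, D=22), p = 1.000000, fail to reject H0.


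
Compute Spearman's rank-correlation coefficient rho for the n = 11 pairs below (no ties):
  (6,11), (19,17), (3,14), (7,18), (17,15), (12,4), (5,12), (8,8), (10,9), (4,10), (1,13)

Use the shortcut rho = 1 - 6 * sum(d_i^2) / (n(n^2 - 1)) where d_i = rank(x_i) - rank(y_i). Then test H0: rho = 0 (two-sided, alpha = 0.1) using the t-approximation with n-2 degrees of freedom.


Step 1: Rank x and y separately (midranks; no ties here).
rank(x): 6->5, 19->11, 3->2, 7->6, 17->10, 12->9, 5->4, 8->7, 10->8, 4->3, 1->1
rank(y): 11->5, 17->10, 14->8, 18->11, 15->9, 4->1, 12->6, 8->2, 9->3, 10->4, 13->7
Step 2: d_i = R_x(i) - R_y(i); compute d_i^2.
  (5-5)^2=0, (11-10)^2=1, (2-8)^2=36, (6-11)^2=25, (10-9)^2=1, (9-1)^2=64, (4-6)^2=4, (7-2)^2=25, (8-3)^2=25, (3-4)^2=1, (1-7)^2=36
sum(d^2) = 218.
Step 3: rho = 1 - 6*218 / (11*(11^2 - 1)) = 1 - 1308/1320 = 0.009091.
Step 4: Under H0, t = rho * sqrt((n-2)/(1-rho^2)) = 0.0273 ~ t(9).
Step 5: Two-sided p-value from the t-distribution with 9 df = 0.978837.
Step 6: alpha = 0.1. fail to reject H0.

rho = 0.0091, p = 0.978837, fail to reject H0 at alpha = 0.1.


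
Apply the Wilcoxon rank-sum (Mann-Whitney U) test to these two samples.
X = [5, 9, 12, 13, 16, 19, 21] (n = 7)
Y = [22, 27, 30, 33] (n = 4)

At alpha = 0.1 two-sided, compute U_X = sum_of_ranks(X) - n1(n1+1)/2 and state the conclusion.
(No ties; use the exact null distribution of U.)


Step 1: Combine and sort all 11 observations; assign midranks.
sorted (value, group): (5,X), (9,X), (12,X), (13,X), (16,X), (19,X), (21,X), (22,Y), (27,Y), (30,Y), (33,Y)
ranks: 5->1, 9->2, 12->3, 13->4, 16->5, 19->6, 21->7, 22->8, 27->9, 30->10, 33->11
Step 2: Rank sum for X: R1 = 1 + 2 + 3 + 4 + 5 + 6 + 7 = 28.
Step 3: U_X = R1 - n1(n1+1)/2 = 28 - 7*8/2 = 28 - 28 = 0.
       U_Y = n1*n2 - U_X = 28 - 0 = 28.
Step 4: No ties, so the exact null distribution of U (based on enumerating the C(11,7) = 330 equally likely rank assignments) gives the two-sided p-value.
Step 5: p-value = 0.006061; compare to alpha = 0.1. reject H0.

U_X = 0, p = 0.006061, reject H0 at alpha = 0.1.


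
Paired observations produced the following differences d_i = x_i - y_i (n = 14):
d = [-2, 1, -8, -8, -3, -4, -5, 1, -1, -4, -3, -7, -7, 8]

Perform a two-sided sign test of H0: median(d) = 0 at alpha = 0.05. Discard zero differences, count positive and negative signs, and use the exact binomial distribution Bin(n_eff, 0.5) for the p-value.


Step 1: Discard zero differences. Original n = 14; n_eff = number of nonzero differences = 14.
Nonzero differences (with sign): -2, +1, -8, -8, -3, -4, -5, +1, -1, -4, -3, -7, -7, +8
Step 2: Count signs: positive = 3, negative = 11.
Step 3: Under H0: P(positive) = 0.5, so the number of positives S ~ Bin(14, 0.5).
Step 4: Two-sided exact p-value = sum of Bin(14,0.5) probabilities at or below the observed probability = 0.057373.
Step 5: alpha = 0.05. fail to reject H0.

n_eff = 14, pos = 3, neg = 11, p = 0.057373, fail to reject H0.


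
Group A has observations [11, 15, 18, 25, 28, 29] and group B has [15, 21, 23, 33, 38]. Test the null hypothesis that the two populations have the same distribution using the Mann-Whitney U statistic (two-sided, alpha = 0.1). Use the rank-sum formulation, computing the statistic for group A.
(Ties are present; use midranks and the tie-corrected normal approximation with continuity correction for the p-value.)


Step 1: Combine and sort all 11 observations; assign midranks.
sorted (value, group): (11,X), (15,X), (15,Y), (18,X), (21,Y), (23,Y), (25,X), (28,X), (29,X), (33,Y), (38,Y)
ranks: 11->1, 15->2.5, 15->2.5, 18->4, 21->5, 23->6, 25->7, 28->8, 29->9, 33->10, 38->11
Step 2: Rank sum for X: R1 = 1 + 2.5 + 4 + 7 + 8 + 9 = 31.5.
Step 3: U_X = R1 - n1(n1+1)/2 = 31.5 - 6*7/2 = 31.5 - 21 = 10.5.
       U_Y = n1*n2 - U_X = 30 - 10.5 = 19.5.
Step 4: Ties are present, so use the tie-corrected normal approximation (with continuity correction) for the p-value.
Step 5: p-value = 0.464192; compare to alpha = 0.1. fail to reject H0.

U_X = 10.5, p = 0.464192, fail to reject H0 at alpha = 0.1.


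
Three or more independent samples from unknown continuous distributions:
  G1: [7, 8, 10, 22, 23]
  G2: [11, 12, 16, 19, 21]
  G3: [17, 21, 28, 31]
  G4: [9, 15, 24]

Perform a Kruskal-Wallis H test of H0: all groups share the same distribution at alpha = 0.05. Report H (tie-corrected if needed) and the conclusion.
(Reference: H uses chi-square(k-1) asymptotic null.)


Step 1: Combine all N = 17 observations and assign midranks.
sorted (value, group, rank): (7,G1,1), (8,G1,2), (9,G4,3), (10,G1,4), (11,G2,5), (12,G2,6), (15,G4,7), (16,G2,8), (17,G3,9), (19,G2,10), (21,G2,11.5), (21,G3,11.5), (22,G1,13), (23,G1,14), (24,G4,15), (28,G3,16), (31,G3,17)
Step 2: Sum ranks within each group.
R_1 = 34 (n_1 = 5)
R_2 = 40.5 (n_2 = 5)
R_3 = 53.5 (n_3 = 4)
R_4 = 25 (n_4 = 3)
Step 3: H = 12/(N(N+1)) * sum(R_i^2/n_i) - 3(N+1)
     = 12/(17*18) * (34^2/5 + 40.5^2/5 + 53.5^2/4 + 25^2/3) - 3*18
     = 0.039216 * 1483.15 - 54
     = 4.162582.
Step 4: Ties present; correction factor C = 1 - 6/(17^3 - 17) = 0.998775. Corrected H = 4.162582 / 0.998775 = 4.167689.
Step 5: Under H0, H ~ chi^2(3); p-value = 0.243917.
Step 6: alpha = 0.05. fail to reject H0.

H = 4.1677, df = 3, p = 0.243917, fail to reject H0.


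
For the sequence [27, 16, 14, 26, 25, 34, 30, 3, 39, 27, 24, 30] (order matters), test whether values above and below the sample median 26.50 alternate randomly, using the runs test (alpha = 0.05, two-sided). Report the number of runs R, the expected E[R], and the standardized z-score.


Step 1: Compute median = 26.50; label A = above, B = below.
Labels in order: ABBBBAABAABA  (n_A = 6, n_B = 6)
Step 2: Count runs R = 7.
Step 3: Under H0 (random ordering), E[R] = 2*n_A*n_B/(n_A+n_B) + 1 = 2*6*6/12 + 1 = 7.0000.
        Var[R] = 2*n_A*n_B*(2*n_A*n_B - n_A - n_B) / ((n_A+n_B)^2 * (n_A+n_B-1)) = 4320/1584 = 2.7273.
        SD[R] = 1.6514.
Step 4: R = E[R], so z = 0 with no continuity correction.
Step 5: Two-sided p-value via normal approximation = 2*(1 - Phi(|z|)) = 1.000000.
Step 6: alpha = 0.05. fail to reject H0.

R = 7, z = 0.0000, p = 1.000000, fail to reject H0.


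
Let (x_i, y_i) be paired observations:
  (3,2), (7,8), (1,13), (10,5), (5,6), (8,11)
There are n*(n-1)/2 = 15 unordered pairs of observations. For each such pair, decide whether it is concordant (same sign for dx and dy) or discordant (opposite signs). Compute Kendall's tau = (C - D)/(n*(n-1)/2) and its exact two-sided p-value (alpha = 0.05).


Step 1: Enumerate the 15 unordered pairs (i,j) with i<j and classify each by sign(x_j-x_i) * sign(y_j-y_i).
  (1,2):dx=+4,dy=+6->C; (1,3):dx=-2,dy=+11->D; (1,4):dx=+7,dy=+3->C; (1,5):dx=+2,dy=+4->C
  (1,6):dx=+5,dy=+9->C; (2,3):dx=-6,dy=+5->D; (2,4):dx=+3,dy=-3->D; (2,5):dx=-2,dy=-2->C
  (2,6):dx=+1,dy=+3->C; (3,4):dx=+9,dy=-8->D; (3,5):dx=+4,dy=-7->D; (3,6):dx=+7,dy=-2->D
  (4,5):dx=-5,dy=+1->D; (4,6):dx=-2,dy=+6->D; (5,6):dx=+3,dy=+5->C
Step 2: C = 7, D = 8, total pairs = 15.
Step 3: tau = (C - D)/(n(n-1)/2) = (7 - 8)/15 = -0.066667.
Step 4: Exact two-sided p-value (enumerate n! = 720 permutations of y under H0): p = 1.000000.
Step 5: alpha = 0.05. fail to reject H0.

tau_b = -0.0667 (C=7, D=8), p = 1.000000, fail to reject H0.


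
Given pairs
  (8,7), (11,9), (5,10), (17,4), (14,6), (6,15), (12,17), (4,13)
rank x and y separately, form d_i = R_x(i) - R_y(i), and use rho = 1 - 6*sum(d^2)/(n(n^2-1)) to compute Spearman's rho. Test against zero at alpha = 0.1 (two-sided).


Step 1: Rank x and y separately (midranks; no ties here).
rank(x): 8->4, 11->5, 5->2, 17->8, 14->7, 6->3, 12->6, 4->1
rank(y): 7->3, 9->4, 10->5, 4->1, 6->2, 15->7, 17->8, 13->6
Step 2: d_i = R_x(i) - R_y(i); compute d_i^2.
  (4-3)^2=1, (5-4)^2=1, (2-5)^2=9, (8-1)^2=49, (7-2)^2=25, (3-7)^2=16, (6-8)^2=4, (1-6)^2=25
sum(d^2) = 130.
Step 3: rho = 1 - 6*130 / (8*(8^2 - 1)) = 1 - 780/504 = -0.547619.
Step 4: Under H0, t = rho * sqrt((n-2)/(1-rho^2)) = -1.6031 ~ t(6).
Step 5: Two-sided p-value from the t-distribution with 6 df = 0.160026.
Step 6: alpha = 0.1. fail to reject H0.

rho = -0.5476, p = 0.160026, fail to reject H0 at alpha = 0.1.


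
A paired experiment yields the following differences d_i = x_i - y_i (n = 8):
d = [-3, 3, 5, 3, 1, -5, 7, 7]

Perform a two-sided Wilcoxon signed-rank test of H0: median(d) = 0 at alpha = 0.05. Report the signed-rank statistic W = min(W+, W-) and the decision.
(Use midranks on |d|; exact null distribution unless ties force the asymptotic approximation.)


Step 1: Drop any zero differences (none here) and take |d_i|.
|d| = [3, 3, 5, 3, 1, 5, 7, 7]
Step 2: Midrank |d_i| (ties get averaged ranks).
ranks: |3|->3, |3|->3, |5|->5.5, |3|->3, |1|->1, |5|->5.5, |7|->7.5, |7|->7.5
Step 3: Attach original signs; sum ranks with positive sign and with negative sign.
W+ = 3 + 5.5 + 3 + 1 + 7.5 + 7.5 = 27.5
W- = 3 + 5.5 = 8.5
(Check: W+ + W- = 36 should equal n(n+1)/2 = 36.)
Step 4: Test statistic W = min(W+, W-) = 8.5.
Step 5: Ties in |d|, so use the tie-corrected normal approximation.
        E[W] = n(n+1)/4 = 8*9/4 = 18.
        Tie groups: |d|=3 (t=3), |d|=5 (t=2), |d|=7 (t=2); sum(t^3 - t) = 36.
        Var[W] = n(n+1)(2n+1)/24 - sum(t^3-t)/48 = 1224/24 - 36/48 = 50.25.
        z = (W - E[W]) / sqrt(Var[W]) = (8.5 - 18) / 7.0887 = -1.3402.
        Two-sided p = 2*Phi(z) = 0.180194.
Step 6: alpha = 0.05. fail to reject H0.

W+ = 27.5, W- = 8.5, W = min = 8.5, p = 0.180194, fail to reject H0.


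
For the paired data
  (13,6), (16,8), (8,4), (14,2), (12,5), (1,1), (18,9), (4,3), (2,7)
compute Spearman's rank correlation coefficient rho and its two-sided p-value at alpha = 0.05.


Step 1: Rank x and y separately (midranks; no ties here).
rank(x): 13->6, 16->8, 8->4, 14->7, 12->5, 1->1, 18->9, 4->3, 2->2
rank(y): 6->6, 8->8, 4->4, 2->2, 5->5, 1->1, 9->9, 3->3, 7->7
Step 2: d_i = R_x(i) - R_y(i); compute d_i^2.
  (6-6)^2=0, (8-8)^2=0, (4-4)^2=0, (7-2)^2=25, (5-5)^2=0, (1-1)^2=0, (9-9)^2=0, (3-3)^2=0, (2-7)^2=25
sum(d^2) = 50.
Step 3: rho = 1 - 6*50 / (9*(9^2 - 1)) = 1 - 300/720 = 0.583333.
Step 4: Under H0, t = rho * sqrt((n-2)/(1-rho^2)) = 1.9001 ~ t(7).
Step 5: Two-sided p-value from the t-distribution with 7 df = 0.099186.
Step 6: alpha = 0.05. fail to reject H0.

rho = 0.5833, p = 0.099186, fail to reject H0 at alpha = 0.05.


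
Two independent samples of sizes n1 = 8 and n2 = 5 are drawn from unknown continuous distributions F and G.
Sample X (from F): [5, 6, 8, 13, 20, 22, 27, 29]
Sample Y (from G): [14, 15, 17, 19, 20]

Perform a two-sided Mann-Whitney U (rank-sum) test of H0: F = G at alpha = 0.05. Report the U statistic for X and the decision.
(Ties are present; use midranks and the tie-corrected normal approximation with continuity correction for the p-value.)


Step 1: Combine and sort all 13 observations; assign midranks.
sorted (value, group): (5,X), (6,X), (8,X), (13,X), (14,Y), (15,Y), (17,Y), (19,Y), (20,X), (20,Y), (22,X), (27,X), (29,X)
ranks: 5->1, 6->2, 8->3, 13->4, 14->5, 15->6, 17->7, 19->8, 20->9.5, 20->9.5, 22->11, 27->12, 29->13
Step 2: Rank sum for X: R1 = 1 + 2 + 3 + 4 + 9.5 + 11 + 12 + 13 = 55.5.
Step 3: U_X = R1 - n1(n1+1)/2 = 55.5 - 8*9/2 = 55.5 - 36 = 19.5.
       U_Y = n1*n2 - U_X = 40 - 19.5 = 20.5.
Step 4: Ties are present, so use the tie-corrected normal approximation (with continuity correction) for the p-value.
Step 5: p-value = 1.000000; compare to alpha = 0.05. fail to reject H0.

U_X = 19.5, p = 1.000000, fail to reject H0 at alpha = 0.05.


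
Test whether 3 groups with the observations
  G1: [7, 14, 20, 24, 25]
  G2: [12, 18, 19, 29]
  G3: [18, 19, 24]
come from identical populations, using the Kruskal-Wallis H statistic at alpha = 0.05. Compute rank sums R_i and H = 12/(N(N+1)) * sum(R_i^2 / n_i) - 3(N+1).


Step 1: Combine all N = 12 observations and assign midranks.
sorted (value, group, rank): (7,G1,1), (12,G2,2), (14,G1,3), (18,G2,4.5), (18,G3,4.5), (19,G2,6.5), (19,G3,6.5), (20,G1,8), (24,G1,9.5), (24,G3,9.5), (25,G1,11), (29,G2,12)
Step 2: Sum ranks within each group.
R_1 = 32.5 (n_1 = 5)
R_2 = 25 (n_2 = 4)
R_3 = 20.5 (n_3 = 3)
Step 3: H = 12/(N(N+1)) * sum(R_i^2/n_i) - 3(N+1)
     = 12/(12*13) * (32.5^2/5 + 25^2/4 + 20.5^2/3) - 3*13
     = 0.076923 * 507.583 - 39
     = 0.044872.
Step 4: Ties present; correction factor C = 1 - 18/(12^3 - 12) = 0.989510. Corrected H = 0.044872 / 0.989510 = 0.045347.
Step 5: Under H0, H ~ chi^2(2); p-value = 0.977581.
Step 6: alpha = 0.05. fail to reject H0.

H = 0.0453, df = 2, p = 0.977581, fail to reject H0.
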